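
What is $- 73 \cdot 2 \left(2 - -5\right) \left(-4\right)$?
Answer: $4088$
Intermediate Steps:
$- 73 \cdot 2 \left(2 - -5\right) \left(-4\right) = - 73 \cdot 2 \left(2 + 5\right) \left(-4\right) = - 73 \cdot 2 \cdot 7 \left(-4\right) = - 73 \cdot 14 \left(-4\right) = \left(-73\right) \left(-56\right) = 4088$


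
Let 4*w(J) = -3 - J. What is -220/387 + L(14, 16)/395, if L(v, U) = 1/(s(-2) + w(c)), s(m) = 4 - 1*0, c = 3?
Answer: -433726/764325 ≈ -0.56746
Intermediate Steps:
w(J) = -¾ - J/4 (w(J) = (-3 - J)/4 = -¾ - J/4)
s(m) = 4 (s(m) = 4 + 0 = 4)
L(v, U) = ⅖ (L(v, U) = 1/(4 + (-¾ - ¼*3)) = 1/(4 + (-¾ - ¾)) = 1/(4 - 3/2) = 1/(5/2) = ⅖)
-220/387 + L(14, 16)/395 = -220/387 + (⅖)/395 = -220*1/387 + (⅖)*(1/395) = -220/387 + 2/1975 = -433726/764325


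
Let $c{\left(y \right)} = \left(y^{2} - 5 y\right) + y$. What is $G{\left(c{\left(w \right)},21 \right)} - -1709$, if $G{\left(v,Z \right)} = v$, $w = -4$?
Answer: $1741$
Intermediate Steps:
$c{\left(y \right)} = y^{2} - 4 y$
$G{\left(c{\left(w \right)},21 \right)} - -1709 = - 4 \left(-4 - 4\right) - -1709 = \left(-4\right) \left(-8\right) + 1709 = 32 + 1709 = 1741$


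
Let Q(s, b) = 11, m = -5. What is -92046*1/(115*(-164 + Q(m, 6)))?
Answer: 1334/255 ≈ 5.2314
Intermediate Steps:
-92046*1/(115*(-164 + Q(m, 6))) = -92046*1/(115*(-164 + 11)) = -92046/(115*(-153)) = -92046/(-17595) = -92046*(-1/17595) = 1334/255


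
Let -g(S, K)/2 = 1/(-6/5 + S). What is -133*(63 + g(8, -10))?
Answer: -141778/17 ≈ -8339.9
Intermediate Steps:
g(S, K) = -2/(-6/5 + S)
-133*(63 + g(8, -10)) = -133*(63 - 10/(-6 + 5*8)) = -133*(63 - 10/(-6 + 40)) = -133*(63 - 10/34) = -133*(63 - 10*1/34) = -133*(63 - 5/17) = -133*1066/17 = -141778/17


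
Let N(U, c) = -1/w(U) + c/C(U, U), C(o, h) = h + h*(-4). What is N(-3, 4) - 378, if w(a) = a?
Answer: -3395/9 ≈ -377.22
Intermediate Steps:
C(o, h) = -3*h (C(o, h) = h - 4*h = -3*h)
N(U, c) = -1/U - c/(3*U) (N(U, c) = -1/U + c/((-3*U)) = -1/U + c*(-1/(3*U)) = -1/U - c/(3*U))
N(-3, 4) - 378 = (⅓)*(-3 - 1*4)/(-3) - 378 = (⅓)*(-⅓)*(-3 - 4) - 378 = (⅓)*(-⅓)*(-7) - 378 = 7/9 - 378 = -3395/9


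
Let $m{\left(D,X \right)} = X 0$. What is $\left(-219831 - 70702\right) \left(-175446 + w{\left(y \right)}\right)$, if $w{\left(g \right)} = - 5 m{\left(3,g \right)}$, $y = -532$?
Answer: $50972852718$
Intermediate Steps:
$m{\left(D,X \right)} = 0$
$w{\left(g \right)} = 0$ ($w{\left(g \right)} = \left(-5\right) 0 = 0$)
$\left(-219831 - 70702\right) \left(-175446 + w{\left(y \right)}\right) = \left(-219831 - 70702\right) \left(-175446 + 0\right) = \left(-290533\right) \left(-175446\right) = 50972852718$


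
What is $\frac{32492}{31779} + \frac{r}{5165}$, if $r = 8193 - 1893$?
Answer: $\frac{73605776}{32827707} \approx 2.2422$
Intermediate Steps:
$r = 6300$
$\frac{32492}{31779} + \frac{r}{5165} = \frac{32492}{31779} + \frac{6300}{5165} = 32492 \cdot \frac{1}{31779} + 6300 \cdot \frac{1}{5165} = \frac{32492}{31779} + \frac{1260}{1033} = \frac{73605776}{32827707}$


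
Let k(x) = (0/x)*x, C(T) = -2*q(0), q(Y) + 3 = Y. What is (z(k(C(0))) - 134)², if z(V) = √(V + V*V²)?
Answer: 17956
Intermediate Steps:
q(Y) = -3 + Y
C(T) = 6 (C(T) = -2*(-3 + 0) = -2*(-3) = 6)
k(x) = 0 (k(x) = 0*x = 0)
z(V) = √(V + V³)
(z(k(C(0))) - 134)² = (√(0 + 0³) - 134)² = (√(0 + 0) - 134)² = (√0 - 134)² = (0 - 134)² = (-134)² = 17956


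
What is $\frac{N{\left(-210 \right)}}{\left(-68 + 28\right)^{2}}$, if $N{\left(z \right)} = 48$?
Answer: $\frac{3}{100} \approx 0.03$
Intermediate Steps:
$\frac{N{\left(-210 \right)}}{\left(-68 + 28\right)^{2}} = \frac{48}{\left(-68 + 28\right)^{2}} = \frac{48}{\left(-40\right)^{2}} = \frac{48}{1600} = 48 \cdot \frac{1}{1600} = \frac{3}{100}$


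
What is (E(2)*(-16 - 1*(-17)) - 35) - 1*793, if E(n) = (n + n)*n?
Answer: -820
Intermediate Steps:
E(n) = 2*n**2 (E(n) = (2*n)*n = 2*n**2)
(E(2)*(-16 - 1*(-17)) - 35) - 1*793 = ((2*2**2)*(-16 - 1*(-17)) - 35) - 1*793 = ((2*4)*(-16 + 17) - 35) - 793 = (8*1 - 35) - 793 = (8 - 35) - 793 = -27 - 793 = -820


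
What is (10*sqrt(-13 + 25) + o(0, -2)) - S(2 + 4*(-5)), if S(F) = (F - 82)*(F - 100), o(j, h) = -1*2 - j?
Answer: -11802 + 20*sqrt(3) ≈ -11767.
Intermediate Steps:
o(j, h) = -2 - j
S(F) = (-100 + F)*(-82 + F) (S(F) = (-82 + F)*(-100 + F) = (-100 + F)*(-82 + F))
(10*sqrt(-13 + 25) + o(0, -2)) - S(2 + 4*(-5)) = (10*sqrt(-13 + 25) + (-2 - 1*0)) - (8200 + (2 + 4*(-5))**2 - 182*(2 + 4*(-5))) = (10*sqrt(12) + (-2 + 0)) - (8200 + (2 - 20)**2 - 182*(2 - 20)) = (10*(2*sqrt(3)) - 2) - (8200 + (-18)**2 - 182*(-18)) = (20*sqrt(3) - 2) - (8200 + 324 + 3276) = (-2 + 20*sqrt(3)) - 1*11800 = (-2 + 20*sqrt(3)) - 11800 = -11802 + 20*sqrt(3)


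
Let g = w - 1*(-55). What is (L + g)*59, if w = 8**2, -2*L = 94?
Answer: 4248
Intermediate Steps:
L = -47 (L = -1/2*94 = -47)
w = 64
g = 119 (g = 64 - 1*(-55) = 64 + 55 = 119)
(L + g)*59 = (-47 + 119)*59 = 72*59 = 4248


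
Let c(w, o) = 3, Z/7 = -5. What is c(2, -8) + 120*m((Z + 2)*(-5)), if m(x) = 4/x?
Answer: 65/11 ≈ 5.9091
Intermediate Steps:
Z = -35 (Z = 7*(-5) = -35)
c(2, -8) + 120*m((Z + 2)*(-5)) = 3 + 120*(4/(((-35 + 2)*(-5)))) = 3 + 120*(4/((-33*(-5)))) = 3 + 120*(4/165) = 3 + 32/11 = 65/11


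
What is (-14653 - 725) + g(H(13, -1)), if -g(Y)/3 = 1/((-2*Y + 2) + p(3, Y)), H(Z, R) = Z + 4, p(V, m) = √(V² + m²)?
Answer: -1860722/121 + √298/242 ≈ -15378.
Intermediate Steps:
H(Z, R) = 4 + Z
g(Y) = -3/(2 + √(9 + Y²) - 2*Y) (g(Y) = -3/((-2*Y + 2) + √(3² + Y²)) = -3/((2 - 2*Y) + √(9 + Y²)) = -3/(2 + √(9 + Y²) - 2*Y))
(-14653 - 725) + g(H(13, -1)) = (-14653 - 725) + 3/(-2 - √(9 + (4 + 13)²) + 2*(4 + 13)) = -15378 + 3/(-2 - √(9 + 17²) + 2*17) = -15378 + 3/(-2 - √(9 + 289) + 34) = -15378 + 3/(-2 - √298 + 34) = -15378 + 3/(32 - √298)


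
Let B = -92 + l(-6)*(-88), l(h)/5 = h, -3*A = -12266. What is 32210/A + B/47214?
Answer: 1148385647/144781731 ≈ 7.9318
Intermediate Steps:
A = 12266/3 (A = -⅓*(-12266) = 12266/3 ≈ 4088.7)
l(h) = 5*h
B = 2548 (B = -92 + (5*(-6))*(-88) = -92 - 30*(-88) = -92 + 2640 = 2548)
32210/A + B/47214 = 32210/(12266/3) + 2548/47214 = 32210*(3/12266) + 2548*(1/47214) = 48315/6133 + 1274/23607 = 1148385647/144781731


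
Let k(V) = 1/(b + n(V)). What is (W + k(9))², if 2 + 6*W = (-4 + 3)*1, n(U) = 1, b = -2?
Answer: 9/4 ≈ 2.2500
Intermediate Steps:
k(V) = -1 (k(V) = 1/(-2 + 1) = 1/(-1) = -1)
W = -½ (W = -⅓ + ((-4 + 3)*1)/6 = -⅓ + (-1*1)/6 = -⅓ + (⅙)*(-1) = -⅓ - ⅙ = -½ ≈ -0.50000)
(W + k(9))² = (-½ - 1)² = (-3/2)² = 9/4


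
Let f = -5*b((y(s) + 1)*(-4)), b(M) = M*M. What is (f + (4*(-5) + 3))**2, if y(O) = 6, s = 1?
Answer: 15499969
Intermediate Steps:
b(M) = M**2
f = -3920 (f = -5*16*(6 + 1)**2 = -5*(7*(-4))**2 = -5*(-28)**2 = -5*784 = -3920)
(f + (4*(-5) + 3))**2 = (-3920 + (4*(-5) + 3))**2 = (-3920 + (-20 + 3))**2 = (-3920 - 17)**2 = (-3937)**2 = 15499969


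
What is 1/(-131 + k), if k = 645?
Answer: 1/514 ≈ 0.0019455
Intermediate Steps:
1/(-131 + k) = 1/(-131 + 645) = 1/514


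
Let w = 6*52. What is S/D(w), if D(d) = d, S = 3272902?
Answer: 1636451/156 ≈ 10490.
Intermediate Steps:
w = 312
S/D(w) = 3272902/312 = 3272902*(1/312) = 1636451/156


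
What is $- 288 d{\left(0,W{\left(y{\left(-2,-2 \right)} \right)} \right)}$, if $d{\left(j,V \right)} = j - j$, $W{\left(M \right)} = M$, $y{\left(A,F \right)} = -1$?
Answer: $0$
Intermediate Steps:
$d{\left(j,V \right)} = 0$
$- 288 d{\left(0,W{\left(y{\left(-2,-2 \right)} \right)} \right)} = \left(-288\right) 0 = 0$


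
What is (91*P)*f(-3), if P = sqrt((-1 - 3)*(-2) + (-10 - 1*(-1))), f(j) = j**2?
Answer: 819*I ≈ 819.0*I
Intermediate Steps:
P = I (P = sqrt(-4*(-2) + (-10 + 1)) = sqrt(8 - 9) = sqrt(-1) = I ≈ 1.0*I)
(91*P)*f(-3) = (91*I)*(-3)**2 = (91*I)*9 = 819*I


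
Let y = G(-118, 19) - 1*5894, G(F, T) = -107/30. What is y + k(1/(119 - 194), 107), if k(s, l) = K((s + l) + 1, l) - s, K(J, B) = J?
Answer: -173687/30 ≈ -5789.6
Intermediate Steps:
G(F, T) = -107/30 (G(F, T) = -107*1/30 = -107/30)
k(s, l) = 1 + l (k(s, l) = ((s + l) + 1) - s = ((l + s) + 1) - s = (1 + l + s) - s = 1 + l)
y = -176927/30 (y = -107/30 - 1*5894 = -107/30 - 5894 = -176927/30 ≈ -5897.6)
y + k(1/(119 - 194), 107) = -176927/30 + (1 + 107) = -176927/30 + 108 = -173687/30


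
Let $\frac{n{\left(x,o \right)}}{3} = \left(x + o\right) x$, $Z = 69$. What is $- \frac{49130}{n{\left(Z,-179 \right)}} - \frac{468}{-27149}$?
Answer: $\frac{134448673}{61818273} \approx 2.1749$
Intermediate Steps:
$n{\left(x,o \right)} = 3 x \left(o + x\right)$ ($n{\left(x,o \right)} = 3 \left(x + o\right) x = 3 \left(o + x\right) x = 3 x \left(o + x\right)$)
$- \frac{49130}{n{\left(Z,-179 \right)}} - \frac{468}{-27149} = - \frac{49130}{3 \cdot 69 \left(-179 + 69\right)} - \frac{468}{-27149} = - \frac{49130}{3 \cdot 69 \left(-110\right)} - - \frac{468}{27149} = - \frac{49130}{-22770} + \frac{468}{27149} = \left(-49130\right) \left(- \frac{1}{22770}\right) + \frac{468}{27149} = \frac{4913}{2277} + \frac{468}{27149} = \frac{134448673}{61818273}$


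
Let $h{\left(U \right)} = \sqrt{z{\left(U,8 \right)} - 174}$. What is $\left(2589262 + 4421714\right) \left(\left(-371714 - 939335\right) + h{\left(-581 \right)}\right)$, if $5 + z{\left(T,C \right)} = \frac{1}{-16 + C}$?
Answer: $-9191733073824 + 1752744 i \sqrt{2866} \approx -9.1917 \cdot 10^{12} + 9.3833 \cdot 10^{7} i$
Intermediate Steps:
$z{\left(T,C \right)} = -5 + \frac{1}{-16 + C}$
$h{\left(U \right)} = \frac{i \sqrt{2866}}{4}$ ($h{\left(U \right)} = \sqrt{\frac{81 - 40}{-16 + 8} - 174} = \sqrt{\frac{81 - 40}{-8} - 174} = \sqrt{\left(- \frac{1}{8}\right) 41 - 174} = \sqrt{- \frac{41}{8} - 174} = \sqrt{- \frac{1433}{8}} = \frac{i \sqrt{2866}}{4}$)
$\left(2589262 + 4421714\right) \left(\left(-371714 - 939335\right) + h{\left(-581 \right)}\right) = \left(2589262 + 4421714\right) \left(\left(-371714 - 939335\right) + \frac{i \sqrt{2866}}{4}\right) = 7010976 \left(-1311049 + \frac{i \sqrt{2866}}{4}\right) = -9191733073824 + 1752744 i \sqrt{2866}$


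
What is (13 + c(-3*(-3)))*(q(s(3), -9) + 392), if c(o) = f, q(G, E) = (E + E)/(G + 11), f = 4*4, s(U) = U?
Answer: 79315/7 ≈ 11331.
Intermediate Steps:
f = 16
q(G, E) = 2*E/(11 + G) (q(G, E) = (2*E)/(11 + G) = 2*E/(11 + G))
c(o) = 16
(13 + c(-3*(-3)))*(q(s(3), -9) + 392) = (13 + 16)*(2*(-9)/(11 + 3) + 392) = 29*(2*(-9)/14 + 392) = 29*(2*(-9)*(1/14) + 392) = 29*(-9/7 + 392) = 29*(2735/7) = 79315/7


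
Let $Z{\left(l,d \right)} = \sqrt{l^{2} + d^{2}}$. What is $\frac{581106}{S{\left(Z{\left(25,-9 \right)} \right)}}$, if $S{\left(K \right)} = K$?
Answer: $\frac{290553 \sqrt{706}}{353} \approx 21870.0$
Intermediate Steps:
$Z{\left(l,d \right)} = \sqrt{d^{2} + l^{2}}$
$\frac{581106}{S{\left(Z{\left(25,-9 \right)} \right)}} = \frac{581106}{\sqrt{\left(-9\right)^{2} + 25^{2}}} = \frac{581106}{\sqrt{81 + 625}} = \frac{581106}{\sqrt{706}} = 581106 \frac{\sqrt{706}}{706} = \frac{290553 \sqrt{706}}{353}$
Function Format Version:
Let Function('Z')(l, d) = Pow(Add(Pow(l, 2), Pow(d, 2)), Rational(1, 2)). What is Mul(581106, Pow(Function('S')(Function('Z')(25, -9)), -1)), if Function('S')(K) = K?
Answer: Mul(Rational(290553, 353), Pow(706, Rational(1, 2))) ≈ 21870.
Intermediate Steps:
Function('Z')(l, d) = Pow(Add(Pow(d, 2), Pow(l, 2)), Rational(1, 2))
Mul(581106, Pow(Function('S')(Function('Z')(25, -9)), -1)) = Mul(581106, Pow(Pow(Add(Pow(-9, 2), Pow(25, 2)), Rational(1, 2)), -1)) = Mul(581106, Pow(Pow(Add(81, 625), Rational(1, 2)), -1)) = Mul(581106, Pow(Pow(706, Rational(1, 2)), -1)) = Mul(581106, Mul(Rational(1, 706), Pow(706, Rational(1, 2)))) = Mul(Rational(290553, 353), Pow(706, Rational(1, 2)))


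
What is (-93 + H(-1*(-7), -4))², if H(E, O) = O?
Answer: 9409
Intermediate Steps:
(-93 + H(-1*(-7), -4))² = (-93 - 4)² = (-97)² = 9409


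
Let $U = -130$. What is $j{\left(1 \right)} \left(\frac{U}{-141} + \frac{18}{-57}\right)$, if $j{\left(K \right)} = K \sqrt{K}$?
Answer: $\frac{1624}{2679} \approx 0.6062$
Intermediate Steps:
$j{\left(K \right)} = K^{\frac{3}{2}}$
$j{\left(1 \right)} \left(\frac{U}{-141} + \frac{18}{-57}\right) = 1^{\frac{3}{2}} \left(- \frac{130}{-141} + \frac{18}{-57}\right) = 1 \left(\left(-130\right) \left(- \frac{1}{141}\right) + 18 \left(- \frac{1}{57}\right)\right) = 1 \left(\frac{130}{141} - \frac{6}{19}\right) = 1 \cdot \frac{1624}{2679} = \frac{1624}{2679}$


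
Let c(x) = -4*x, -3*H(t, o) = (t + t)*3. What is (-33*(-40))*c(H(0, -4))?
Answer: 0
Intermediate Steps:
H(t, o) = -2*t (H(t, o) = -(t + t)*3/3 = -2*t*3/3 = -2*t)
(-33*(-40))*c(H(0, -4)) = (-33*(-40))*(-(-8)*0) = 1320*(-4*0) = 1320*0 = 0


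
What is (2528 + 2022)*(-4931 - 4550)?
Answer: -43138550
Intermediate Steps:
(2528 + 2022)*(-4931 - 4550) = 4550*(-9481) = -43138550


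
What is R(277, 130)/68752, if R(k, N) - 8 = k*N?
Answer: 18009/34376 ≈ 0.52388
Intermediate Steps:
R(k, N) = 8 + N*k (R(k, N) = 8 + k*N = 8 + N*k)
R(277, 130)/68752 = (8 + 130*277)/68752 = (8 + 36010)*(1/68752) = 36018*(1/68752) = 18009/34376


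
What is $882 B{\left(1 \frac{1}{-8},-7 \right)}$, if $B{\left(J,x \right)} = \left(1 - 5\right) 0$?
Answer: $0$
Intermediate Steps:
$B{\left(J,x \right)} = 0$ ($B{\left(J,x \right)} = \left(-4\right) 0 = 0$)
$882 B{\left(1 \frac{1}{-8},-7 \right)} = 882 \cdot 0 = 0$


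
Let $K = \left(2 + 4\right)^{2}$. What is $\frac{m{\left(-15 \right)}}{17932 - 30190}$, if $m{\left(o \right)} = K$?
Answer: $- \frac{2}{681} \approx -0.0029369$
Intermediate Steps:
$K = 36$ ($K = 6^{2} = 36$)
$m{\left(o \right)} = 36$
$\frac{m{\left(-15 \right)}}{17932 - 30190} = \frac{36}{17932 - 30190} = \frac{36}{-12258} = 36 \left(- \frac{1}{12258}\right) = - \frac{2}{681}$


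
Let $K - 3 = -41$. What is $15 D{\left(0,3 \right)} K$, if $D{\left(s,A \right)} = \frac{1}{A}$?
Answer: $-190$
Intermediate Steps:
$K = -38$ ($K = 3 - 41 = -38$)
$15 D{\left(0,3 \right)} K = \frac{15}{3} \left(-38\right) = 15 \cdot \frac{1}{3} \left(-38\right) = 5 \left(-38\right) = -190$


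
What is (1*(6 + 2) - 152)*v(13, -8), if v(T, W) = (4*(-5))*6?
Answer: 17280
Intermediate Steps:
v(T, W) = -120 (v(T, W) = -20*6 = -120)
(1*(6 + 2) - 152)*v(13, -8) = (1*(6 + 2) - 152)*(-120) = (1*8 - 152)*(-120) = (8 - 152)*(-120) = -144*(-120) = 17280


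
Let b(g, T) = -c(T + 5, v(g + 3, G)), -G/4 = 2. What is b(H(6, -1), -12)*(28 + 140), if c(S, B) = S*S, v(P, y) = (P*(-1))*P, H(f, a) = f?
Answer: -8232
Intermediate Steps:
G = -8 (G = -4*2 = -8)
v(P, y) = -P² (v(P, y) = (-P)*P = -P²)
c(S, B) = S²
b(g, T) = -(5 + T)² (b(g, T) = -(T + 5)² = -(5 + T)²)
b(H(6, -1), -12)*(28 + 140) = (-(5 - 12)²)*(28 + 140) = -1*(-7)²*168 = -1*49*168 = -49*168 = -8232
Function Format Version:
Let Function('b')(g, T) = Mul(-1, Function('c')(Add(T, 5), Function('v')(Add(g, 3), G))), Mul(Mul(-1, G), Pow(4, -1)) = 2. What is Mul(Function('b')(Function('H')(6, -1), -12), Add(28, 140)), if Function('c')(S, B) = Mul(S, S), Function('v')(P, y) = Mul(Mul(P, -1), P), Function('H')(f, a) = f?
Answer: -8232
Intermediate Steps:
G = -8 (G = Mul(-4, 2) = -8)
Function('v')(P, y) = Mul(-1, Pow(P, 2)) (Function('v')(P, y) = Mul(Mul(-1, P), P) = Mul(-1, Pow(P, 2)))
Function('c')(S, B) = Pow(S, 2)
Function('b')(g, T) = Mul(-1, Pow(Add(5, T), 2)) (Function('b')(g, T) = Mul(-1, Pow(Add(T, 5), 2)) = Mul(-1, Pow(Add(5, T), 2)))
Mul(Function('b')(Function('H')(6, -1), -12), Add(28, 140)) = Mul(Mul(-1, Pow(Add(5, -12), 2)), Add(28, 140)) = Mul(Mul(-1, Pow(-7, 2)), 168) = Mul(Mul(-1, 49), 168) = Mul(-49, 168) = -8232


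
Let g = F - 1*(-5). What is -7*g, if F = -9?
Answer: 28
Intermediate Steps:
g = -4 (g = -9 - 1*(-5) = -9 + 5 = -4)
-7*g = -7*(-4) = 28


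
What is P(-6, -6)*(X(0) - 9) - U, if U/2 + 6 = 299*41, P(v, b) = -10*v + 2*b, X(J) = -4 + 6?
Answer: -24842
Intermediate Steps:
X(J) = 2
U = 24506 (U = -12 + 2*(299*41) = -12 + 2*12259 = -12 + 24518 = 24506)
P(-6, -6)*(X(0) - 9) - U = (-10*(-6) + 2*(-6))*(2 - 9) - 1*24506 = (60 - 12)*(-7) - 24506 = 48*(-7) - 24506 = -336 - 24506 = -24842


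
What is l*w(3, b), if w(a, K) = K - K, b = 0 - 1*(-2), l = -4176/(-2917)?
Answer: 0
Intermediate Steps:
l = 4176/2917 (l = -4176*(-1/2917) = 4176/2917 ≈ 1.4316)
b = 2 (b = 0 + 2 = 2)
w(a, K) = 0
l*w(3, b) = (4176/2917)*0 = 0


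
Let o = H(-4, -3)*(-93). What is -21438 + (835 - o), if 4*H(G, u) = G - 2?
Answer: -41485/2 ≈ -20743.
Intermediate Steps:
H(G, u) = -1/2 + G/4 (H(G, u) = (G - 2)/4 = (-2 + G)/4 = -1/2 + G/4)
o = 279/2 (o = (-1/2 + (1/4)*(-4))*(-93) = (-1/2 - 1)*(-93) = -3/2*(-93) = 279/2 ≈ 139.50)
-21438 + (835 - o) = -21438 + (835 - 1*279/2) = -21438 + (835 - 279/2) = -21438 + 1391/2 = -41485/2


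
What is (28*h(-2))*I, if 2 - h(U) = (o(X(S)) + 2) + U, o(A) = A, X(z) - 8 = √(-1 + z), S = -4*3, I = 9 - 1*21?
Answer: 2016 + 336*I*√13 ≈ 2016.0 + 1211.5*I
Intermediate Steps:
I = -12 (I = 9 - 21 = -12)
S = -12
X(z) = 8 + √(-1 + z)
h(U) = -8 - U - I*√13 (h(U) = 2 - (((8 + √(-1 - 12)) + 2) + U) = 2 - (((8 + √(-13)) + 2) + U) = 2 - (((8 + I*√13) + 2) + U) = 2 - ((10 + I*√13) + U) = 2 - (10 + U + I*√13) = 2 + (-10 - U - I*√13) = -8 - U - I*√13)
(28*h(-2))*I = (28*(-8 - 1*(-2) - I*√13))*(-12) = (28*(-8 + 2 - I*√13))*(-12) = (28*(-6 - I*√13))*(-12) = (-168 - 28*I*√13)*(-12) = 2016 + 336*I*√13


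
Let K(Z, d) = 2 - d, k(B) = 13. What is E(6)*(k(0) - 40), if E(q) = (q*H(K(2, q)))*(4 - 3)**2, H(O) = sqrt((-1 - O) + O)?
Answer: -162*I ≈ -162.0*I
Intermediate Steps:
H(O) = I (H(O) = sqrt(-1) = I)
E(q) = I*q (E(q) = (q*I)*(4 - 3)**2 = (I*q)*1**2 = (I*q)*1 = I*q)
E(6)*(k(0) - 40) = (I*6)*(13 - 40) = (6*I)*(-27) = -162*I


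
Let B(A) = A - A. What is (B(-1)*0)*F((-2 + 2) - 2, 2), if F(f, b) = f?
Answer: 0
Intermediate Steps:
B(A) = 0
(B(-1)*0)*F((-2 + 2) - 2, 2) = (0*0)*((-2 + 2) - 2) = 0*(0 - 2) = 0*(-2) = 0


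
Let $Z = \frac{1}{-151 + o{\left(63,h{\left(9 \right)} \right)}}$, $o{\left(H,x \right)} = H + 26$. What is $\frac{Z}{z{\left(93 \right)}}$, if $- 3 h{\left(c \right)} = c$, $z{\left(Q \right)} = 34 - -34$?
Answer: $- \frac{1}{4216} \approx -0.00023719$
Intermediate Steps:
$z{\left(Q \right)} = 68$ ($z{\left(Q \right)} = 34 + 34 = 68$)
$h{\left(c \right)} = - \frac{c}{3}$
$o{\left(H,x \right)} = 26 + H$
$Z = - \frac{1}{62}$ ($Z = \frac{1}{-151 + \left(26 + 63\right)} = \frac{1}{-151 + 89} = \frac{1}{-62} = - \frac{1}{62} \approx -0.016129$)
$\frac{Z}{z{\left(93 \right)}} = - \frac{1}{62 \cdot 68} = \left(- \frac{1}{62}\right) \frac{1}{68} = - \frac{1}{4216}$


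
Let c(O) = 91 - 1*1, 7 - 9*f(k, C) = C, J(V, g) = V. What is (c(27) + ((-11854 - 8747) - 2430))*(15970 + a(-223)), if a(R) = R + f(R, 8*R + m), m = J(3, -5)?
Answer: -365809539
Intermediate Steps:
m = 3
f(k, C) = 7/9 - C/9
c(O) = 90 (c(O) = 91 - 1 = 90)
a(R) = 4/9 + R/9 (a(R) = R + (7/9 - (8*R + 3)/9) = R + (7/9 - (3 + 8*R)/9) = R + (7/9 + (-1/3 - 8*R/9)) = R + (4/9 - 8*R/9) = 4/9 + R/9)
(c(27) + ((-11854 - 8747) - 2430))*(15970 + a(-223)) = (90 + ((-11854 - 8747) - 2430))*(15970 + (4/9 + (1/9)*(-223))) = (90 + (-20601 - 2430))*(15970 + (4/9 - 223/9)) = (90 - 23031)*(15970 - 73/3) = -22941*47837/3 = -365809539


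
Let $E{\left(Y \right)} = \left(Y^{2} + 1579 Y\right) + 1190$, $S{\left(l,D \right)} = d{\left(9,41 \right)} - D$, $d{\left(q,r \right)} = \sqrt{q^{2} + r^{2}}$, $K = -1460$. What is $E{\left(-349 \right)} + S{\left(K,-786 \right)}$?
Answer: $-427294 + \sqrt{1762} \approx -4.2725 \cdot 10^{5}$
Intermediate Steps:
$S{\left(l,D \right)} = \sqrt{1762} - D$ ($S{\left(l,D \right)} = \sqrt{9^{2} + 41^{2}} - D = \sqrt{81 + 1681} - D = \sqrt{1762} - D$)
$E{\left(Y \right)} = 1190 + Y^{2} + 1579 Y$
$E{\left(-349 \right)} + S{\left(K,-786 \right)} = \left(1190 + \left(-349\right)^{2} + 1579 \left(-349\right)\right) + \left(\sqrt{1762} - -786\right) = \left(1190 + 121801 - 551071\right) + \left(\sqrt{1762} + 786\right) = -428080 + \left(786 + \sqrt{1762}\right) = -427294 + \sqrt{1762}$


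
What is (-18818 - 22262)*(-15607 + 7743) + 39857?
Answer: 323092977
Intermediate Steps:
(-18818 - 22262)*(-15607 + 7743) + 39857 = -41080*(-7864) + 39857 = 323053120 + 39857 = 323092977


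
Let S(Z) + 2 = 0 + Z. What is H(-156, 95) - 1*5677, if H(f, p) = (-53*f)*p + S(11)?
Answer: 779792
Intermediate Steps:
S(Z) = -2 + Z (S(Z) = -2 + (0 + Z) = -2 + Z)
H(f, p) = 9 - 53*f*p (H(f, p) = (-53*f)*p + (-2 + 11) = -53*f*p + 9 = 9 - 53*f*p)
H(-156, 95) - 1*5677 = (9 - 53*(-156)*95) - 1*5677 = (9 + 785460) - 5677 = 785469 - 5677 = 779792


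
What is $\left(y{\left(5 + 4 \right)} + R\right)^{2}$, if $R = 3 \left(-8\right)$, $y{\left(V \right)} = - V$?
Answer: $1089$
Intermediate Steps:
$R = -24$
$\left(y{\left(5 + 4 \right)} + R\right)^{2} = \left(- (5 + 4) - 24\right)^{2} = \left(\left(-1\right) 9 - 24\right)^{2} = \left(-9 - 24\right)^{2} = \left(-33\right)^{2} = 1089$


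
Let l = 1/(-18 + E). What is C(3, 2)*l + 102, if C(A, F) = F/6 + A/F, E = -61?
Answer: 48337/474 ≈ 101.98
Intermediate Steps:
C(A, F) = F/6 + A/F (C(A, F) = F*(⅙) + A/F = F/6 + A/F)
l = -1/79 (l = 1/(-18 - 61) = 1/(-79) = -1/79 ≈ -0.012658)
C(3, 2)*l + 102 = ((⅙)*2 + 3/2)*(-1/79) + 102 = (⅓ + 3*(½))*(-1/79) + 102 = (⅓ + 3/2)*(-1/79) + 102 = (11/6)*(-1/79) + 102 = -11/474 + 102 = 48337/474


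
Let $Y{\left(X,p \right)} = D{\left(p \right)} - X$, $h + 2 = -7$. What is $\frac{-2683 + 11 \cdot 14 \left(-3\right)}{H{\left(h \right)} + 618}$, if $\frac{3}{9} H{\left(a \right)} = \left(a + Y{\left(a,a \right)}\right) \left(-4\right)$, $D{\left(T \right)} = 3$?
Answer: $- \frac{3145}{582} \approx -5.4038$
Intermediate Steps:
$h = -9$ ($h = -2 - 7 = -9$)
$Y{\left(X,p \right)} = 3 - X$
$H{\left(a \right)} = -36$ ($H{\left(a \right)} = 3 \left(a - \left(-3 + a\right)\right) \left(-4\right) = 3 \cdot 3 \left(-4\right) = 3 \left(-12\right) = -36$)
$\frac{-2683 + 11 \cdot 14 \left(-3\right)}{H{\left(h \right)} + 618} = \frac{-2683 + 11 \cdot 14 \left(-3\right)}{-36 + 618} = \frac{-2683 + 154 \left(-3\right)}{582} = \left(-2683 - 462\right) \frac{1}{582} = \left(-3145\right) \frac{1}{582} = - \frac{3145}{582}$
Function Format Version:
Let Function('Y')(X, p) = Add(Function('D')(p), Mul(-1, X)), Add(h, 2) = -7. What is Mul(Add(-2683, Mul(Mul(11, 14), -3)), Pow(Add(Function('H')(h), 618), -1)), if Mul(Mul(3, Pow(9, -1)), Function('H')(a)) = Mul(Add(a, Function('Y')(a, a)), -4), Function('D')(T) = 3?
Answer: Rational(-3145, 582) ≈ -5.4038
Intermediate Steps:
h = -9 (h = Add(-2, -7) = -9)
Function('Y')(X, p) = Add(3, Mul(-1, X))
Function('H')(a) = -36 (Function('H')(a) = Mul(3, Mul(Add(a, Add(3, Mul(-1, a))), -4)) = Mul(3, Mul(3, -4)) = Mul(3, -12) = -36)
Mul(Add(-2683, Mul(Mul(11, 14), -3)), Pow(Add(Function('H')(h), 618), -1)) = Mul(Add(-2683, Mul(Mul(11, 14), -3)), Pow(Add(-36, 618), -1)) = Mul(Add(-2683, Mul(154, -3)), Pow(582, -1)) = Mul(Add(-2683, -462), Rational(1, 582)) = Mul(-3145, Rational(1, 582)) = Rational(-3145, 582)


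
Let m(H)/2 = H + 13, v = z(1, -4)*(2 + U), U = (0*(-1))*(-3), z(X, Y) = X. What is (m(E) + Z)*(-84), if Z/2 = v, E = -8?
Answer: -1176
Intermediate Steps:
U = 0 (U = 0*(-3) = 0)
v = 2 (v = 1*(2 + 0) = 1*2 = 2)
m(H) = 26 + 2*H (m(H) = 2*(H + 13) = 2*(13 + H) = 26 + 2*H)
Z = 4 (Z = 2*2 = 4)
(m(E) + Z)*(-84) = ((26 + 2*(-8)) + 4)*(-84) = ((26 - 16) + 4)*(-84) = (10 + 4)*(-84) = 14*(-84) = -1176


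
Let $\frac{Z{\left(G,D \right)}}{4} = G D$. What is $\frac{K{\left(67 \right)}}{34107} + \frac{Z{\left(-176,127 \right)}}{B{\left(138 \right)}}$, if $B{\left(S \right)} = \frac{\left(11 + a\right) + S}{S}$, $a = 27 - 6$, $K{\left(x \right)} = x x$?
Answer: $- \frac{210410885699}{2899095} \approx -72578.0$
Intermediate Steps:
$K{\left(x \right)} = x^{2}$
$Z{\left(G,D \right)} = 4 D G$ ($Z{\left(G,D \right)} = 4 G D = 4 D G$)
$a = 21$ ($a = 27 - 6 = 21$)
$B{\left(S \right)} = \frac{32 + S}{S}$ ($B{\left(S \right)} = \frac{\left(11 + 21\right) + S}{S} = \frac{32 + S}{S}$)
$\frac{K{\left(67 \right)}}{34107} + \frac{Z{\left(-176,127 \right)}}{B{\left(138 \right)}} = \frac{67^{2}}{34107} + \frac{4 \cdot 127 \left(-176\right)}{\frac{1}{138} \left(32 + 138\right)} = 4489 \cdot \frac{1}{34107} - \frac{89408}{\frac{1}{138} \cdot 170} = \frac{4489}{34107} - \frac{89408}{\frac{85}{69}} = \frac{4489}{34107} - \frac{6169152}{85} = - \frac{210410885699}{2899095}$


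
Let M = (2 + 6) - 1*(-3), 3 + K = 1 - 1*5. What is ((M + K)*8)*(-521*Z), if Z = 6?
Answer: -100032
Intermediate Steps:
K = -7 (K = -3 + (1 - 1*5) = -3 + (1 - 5) = -3 - 4 = -7)
M = 11 (M = 8 + 3 = 11)
((M + K)*8)*(-521*Z) = ((11 - 7)*8)*(-521*6) = (4*8)*(-3126) = 32*(-3126) = -100032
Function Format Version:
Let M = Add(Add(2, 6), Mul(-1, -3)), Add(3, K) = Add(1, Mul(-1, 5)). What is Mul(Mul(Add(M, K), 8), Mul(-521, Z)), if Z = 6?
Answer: -100032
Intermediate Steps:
K = -7 (K = Add(-3, Add(1, Mul(-1, 5))) = Add(-3, Add(1, -5)) = Add(-3, -4) = -7)
M = 11 (M = Add(8, 3) = 11)
Mul(Mul(Add(M, K), 8), Mul(-521, Z)) = Mul(Mul(Add(11, -7), 8), Mul(-521, 6)) = Mul(Mul(4, 8), -3126) = Mul(32, -3126) = -100032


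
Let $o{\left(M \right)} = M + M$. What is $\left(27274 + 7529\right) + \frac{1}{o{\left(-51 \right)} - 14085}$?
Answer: $\frac{493750160}{14187} \approx 34803.0$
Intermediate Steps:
$o{\left(M \right)} = 2 M$
$\left(27274 + 7529\right) + \frac{1}{o{\left(-51 \right)} - 14085} = \left(27274 + 7529\right) + \frac{1}{2 \left(-51\right) - 14085} = 34803 + \frac{1}{-102 - 14085} = 34803 + \frac{1}{-14187} = 34803 - \frac{1}{14187} = \frac{493750160}{14187}$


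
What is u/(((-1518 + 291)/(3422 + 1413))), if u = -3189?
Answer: 5139605/409 ≈ 12566.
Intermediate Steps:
u/(((-1518 + 291)/(3422 + 1413))) = -3189*(3422 + 1413)/(-1518 + 291) = -3189/((-1227/4835)) = -3189/((-1227*1/4835)) = -3189/(-1227/4835) = -3189*(-4835/1227) = 5139605/409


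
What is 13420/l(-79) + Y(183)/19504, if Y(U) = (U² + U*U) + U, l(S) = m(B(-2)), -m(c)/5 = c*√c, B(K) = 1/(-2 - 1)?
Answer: 67161/19504 - 8052*I*√3 ≈ 3.4434 - 13946.0*I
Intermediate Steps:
B(K) = -⅓ (B(K) = 1/(-3) = -⅓)
m(c) = -5*c^(3/2) (m(c) = -5*c*√c = -5*c^(3/2))
l(S) = 5*I*√3/9 (l(S) = -(-5)*I*√3/9 = 5*I*√3/9)
Y(U) = U + 2*U² (Y(U) = (U² + U²) + U = 2*U² + U = U + 2*U²)
13420/l(-79) + Y(183)/19504 = 13420/((5*I*√3/9)) + (183*(1 + 2*183))/19504 = 13420*(-3*I*√3/5) + (183*(1 + 366))*(1/19504) = -8052*I*√3 + (183*367)*(1/19504) = -8052*I*√3 + 67161*(1/19504) = -8052*I*√3 + 67161/19504 = 67161/19504 - 8052*I*√3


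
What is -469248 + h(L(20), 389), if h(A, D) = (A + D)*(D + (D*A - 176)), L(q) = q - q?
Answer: -386391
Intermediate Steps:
L(q) = 0
h(A, D) = (A + D)*(-176 + D + A*D) (h(A, D) = (A + D)*(D + (A*D - 176)) = (A + D)*(D + (-176 + A*D)) = (A + D)*(-176 + D + A*D))
-469248 + h(L(20), 389) = -469248 + (389² - 176*0 - 176*389 + 0*389 + 0*389² + 389*0²) = -469248 + (151321 + 0 - 68464 + 0 + 0*151321 + 389*0) = -469248 + (151321 + 0 - 68464 + 0 + 0 + 0) = -469248 + 82857 = -386391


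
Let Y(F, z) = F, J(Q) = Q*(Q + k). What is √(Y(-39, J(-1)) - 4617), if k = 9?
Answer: 4*I*√291 ≈ 68.235*I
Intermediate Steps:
J(Q) = Q*(9 + Q) (J(Q) = Q*(Q + 9) = Q*(9 + Q))
√(Y(-39, J(-1)) - 4617) = √(-39 - 4617) = √(-4656) = 4*I*√291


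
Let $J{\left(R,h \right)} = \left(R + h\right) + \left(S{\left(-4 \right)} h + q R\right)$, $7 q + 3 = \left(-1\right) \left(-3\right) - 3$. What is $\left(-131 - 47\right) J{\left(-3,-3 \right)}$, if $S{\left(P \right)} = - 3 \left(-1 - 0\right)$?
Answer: $\frac{17088}{7} \approx 2441.1$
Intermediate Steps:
$S{\left(P \right)} = 3$ ($S{\left(P \right)} = - 3 \left(-1 + 0\right) = \left(-3\right) \left(-1\right) = 3$)
$q = - \frac{3}{7}$ ($q = - \frac{3}{7} + \frac{\left(-1\right) \left(-3\right) - 3}{7} = - \frac{3}{7} + \frac{3 - 3}{7} = - \frac{3}{7} + \frac{1}{7} \cdot 0 = - \frac{3}{7} + 0 = - \frac{3}{7} \approx -0.42857$)
$J{\left(R,h \right)} = 4 h + \frac{4 R}{7}$ ($J{\left(R,h \right)} = \left(R + h\right) - \left(- 3 h + \frac{3 R}{7}\right) = 4 h + \frac{4 R}{7}$)
$\left(-131 - 47\right) J{\left(-3,-3 \right)} = \left(-131 - 47\right) \left(4 \left(-3\right) + \frac{4}{7} \left(-3\right)\right) = - 178 \left(-12 - \frac{12}{7}\right) = \left(-178\right) \left(- \frac{96}{7}\right) = \frac{17088}{7}$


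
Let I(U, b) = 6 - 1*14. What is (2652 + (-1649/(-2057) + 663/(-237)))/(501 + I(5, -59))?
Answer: 25331390/4712587 ≈ 5.3753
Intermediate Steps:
I(U, b) = -8 (I(U, b) = 6 - 14 = -8)
(2652 + (-1649/(-2057) + 663/(-237)))/(501 + I(5, -59)) = (2652 + (-1649/(-2057) + 663/(-237)))/(501 - 8) = (2652 + (-1649*(-1/2057) + 663*(-1/237)))/493 = (2652 + (97/121 - 221/79))*(1/493) = (2652 - 19078/9559)*(1/493) = (25331390/9559)*(1/493) = 25331390/4712587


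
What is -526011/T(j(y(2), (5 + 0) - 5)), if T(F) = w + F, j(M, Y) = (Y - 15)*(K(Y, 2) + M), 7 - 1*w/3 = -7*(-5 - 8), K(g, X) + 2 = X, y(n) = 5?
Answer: 175337/109 ≈ 1608.6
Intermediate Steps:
K(g, X) = -2 + X
w = -252 (w = 21 - (-21)*(-5 - 8) = 21 - (-21)*(-13) = 21 - 3*91 = 21 - 273 = -252)
j(M, Y) = M*(-15 + Y) (j(M, Y) = (Y - 15)*((-2 + 2) + M) = (-15 + Y)*(0 + M) = (-15 + Y)*M = M*(-15 + Y))
T(F) = -252 + F
-526011/T(j(y(2), (5 + 0) - 5)) = -526011/(-252 + 5*(-15 + ((5 + 0) - 5))) = -526011/(-252 + 5*(-15 + (5 - 5))) = -526011/(-252 + 5*(-15 + 0)) = -526011/(-252 + 5*(-15)) = -526011/(-252 - 75) = -526011/(-327) = -526011*(-1/327) = 175337/109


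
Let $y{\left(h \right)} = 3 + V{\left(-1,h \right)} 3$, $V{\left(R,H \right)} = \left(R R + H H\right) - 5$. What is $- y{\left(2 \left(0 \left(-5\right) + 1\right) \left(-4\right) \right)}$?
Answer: $-183$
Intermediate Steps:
$V{\left(R,H \right)} = -5 + H^{2} + R^{2}$ ($V{\left(R,H \right)} = \left(R^{2} + H^{2}\right) - 5 = \left(H^{2} + R^{2}\right) - 5 = -5 + H^{2} + R^{2}$)
$y{\left(h \right)} = -9 + 3 h^{2}$ ($y{\left(h \right)} = 3 + \left(-5 + h^{2} + \left(-1\right)^{2}\right) 3 = 3 + \left(-5 + h^{2} + 1\right) 3 = 3 + \left(-4 + h^{2}\right) 3 = 3 + \left(-12 + 3 h^{2}\right) = -9 + 3 h^{2}$)
$- y{\left(2 \left(0 \left(-5\right) + 1\right) \left(-4\right) \right)} = - (-9 + 3 \left(2 \left(0 \left(-5\right) + 1\right) \left(-4\right)\right)^{2}) = - (-9 + 3 \left(2 \left(0 + 1\right) \left(-4\right)\right)^{2}) = - (-9 + 3 \left(2 \cdot 1 \left(-4\right)\right)^{2}) = - (-9 + 3 \left(2 \left(-4\right)\right)^{2}) = - (-9 + 3 \left(-8\right)^{2}) = - (-9 + 3 \cdot 64) = - (-9 + 192) = \left(-1\right) 183 = -183$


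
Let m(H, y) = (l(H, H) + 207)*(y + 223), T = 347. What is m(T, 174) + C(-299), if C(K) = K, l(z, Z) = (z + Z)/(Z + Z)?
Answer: 82277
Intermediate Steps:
l(z, Z) = (Z + z)/(2*Z) (l(z, Z) = (Z + z)/((2*Z)) = (Z + z)*(1/(2*Z)) = (Z + z)/(2*Z))
m(H, y) = 46384 + 208*y (m(H, y) = ((H + H)/(2*H) + 207)*(y + 223) = ((2*H)/(2*H) + 207)*(223 + y) = (1 + 207)*(223 + y) = 208*(223 + y) = 46384 + 208*y)
m(T, 174) + C(-299) = (46384 + 208*174) - 299 = (46384 + 36192) - 299 = 82576 - 299 = 82277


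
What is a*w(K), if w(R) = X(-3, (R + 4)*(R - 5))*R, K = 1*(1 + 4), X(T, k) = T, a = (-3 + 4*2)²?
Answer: -375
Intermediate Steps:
a = 25 (a = (-3 + 8)² = 5² = 25)
K = 5 (K = 1*5 = 5)
w(R) = -3*R
a*w(K) = 25*(-3*5) = 25*(-15) = -375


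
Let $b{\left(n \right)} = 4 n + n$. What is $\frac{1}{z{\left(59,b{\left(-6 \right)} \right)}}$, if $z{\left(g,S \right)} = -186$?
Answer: $- \frac{1}{186} \approx -0.0053763$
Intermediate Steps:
$b{\left(n \right)} = 5 n$
$\frac{1}{z{\left(59,b{\left(-6 \right)} \right)}} = \frac{1}{-186} = - \frac{1}{186}$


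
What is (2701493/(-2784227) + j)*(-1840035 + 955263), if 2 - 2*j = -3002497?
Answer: -3698184772571644782/2784227 ≈ -1.3283e+12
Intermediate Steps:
j = 3002499/2 (j = 1 - ½*(-3002497) = 1 + 3002497/2 = 3002499/2 ≈ 1.5013e+6)
(2701493/(-2784227) + j)*(-1840035 + 955263) = (2701493/(-2784227) + 3002499/2)*(-1840035 + 955263) = (2701493*(-1/2784227) + 3002499/2)*(-884772) = (-2701493/2784227 + 3002499/2)*(-884772) = (8359633380287/5568454)*(-884772) = -3698184772571644782/2784227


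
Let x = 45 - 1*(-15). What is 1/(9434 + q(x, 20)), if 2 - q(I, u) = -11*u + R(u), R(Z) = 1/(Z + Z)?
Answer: 40/386239 ≈ 0.00010356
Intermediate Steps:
R(Z) = 1/(2*Z)
x = 60 (x = 45 + 15 = 60)
q(I, u) = 2 + 11*u - 1/(2*u) (q(I, u) = 2 - (-11*u + 1/(2*u)) = 2 - (1/(2*u) - 11*u) = 2 + (11*u - 1/(2*u)) = 2 + 11*u - 1/(2*u))
1/(9434 + q(x, 20)) = 1/(9434 + (2 + 11*20 - ½/20)) = 1/(9434 + (2 + 220 - ½*1/20)) = 1/(9434 + (2 + 220 - 1/40)) = 1/(9434 + 8879/40) = 1/(386239/40) = 40/386239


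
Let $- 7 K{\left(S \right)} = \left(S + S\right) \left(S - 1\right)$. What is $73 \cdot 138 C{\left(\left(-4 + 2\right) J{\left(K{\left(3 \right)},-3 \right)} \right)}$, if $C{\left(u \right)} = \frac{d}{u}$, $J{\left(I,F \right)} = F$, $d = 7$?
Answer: $11753$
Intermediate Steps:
$K{\left(S \right)} = - \frac{2 S \left(-1 + S\right)}{7}$ ($K{\left(S \right)} = - \frac{\left(S + S\right) \left(S - 1\right)}{7} = - \frac{2 S \left(-1 + S\right)}{7}$)
$C{\left(u \right)} = \frac{7}{u}$
$73 \cdot 138 C{\left(\left(-4 + 2\right) J{\left(K{\left(3 \right)},-3 \right)} \right)} = 73 \cdot 138 \frac{7}{\left(-4 + 2\right) \left(-3\right)} = 10074 \frac{7}{\left(-2\right) \left(-3\right)} = 10074 \cdot \frac{7}{6} = 11753$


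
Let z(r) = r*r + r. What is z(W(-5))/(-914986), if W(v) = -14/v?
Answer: -133/11437325 ≈ -1.1629e-5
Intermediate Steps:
W(v) = -14/v
z(r) = r + r**2 (z(r) = r**2 + r = r + r**2)
z(W(-5))/(-914986) = ((-14/(-5))*(1 - 14/(-5)))/(-914986) = ((-14*(-1/5))*(1 - 14*(-1/5)))*(-1/914986) = (14*(1 + 14/5)/5)*(-1/914986) = ((14/5)*(19/5))*(-1/914986) = (266/25)*(-1/914986) = -133/11437325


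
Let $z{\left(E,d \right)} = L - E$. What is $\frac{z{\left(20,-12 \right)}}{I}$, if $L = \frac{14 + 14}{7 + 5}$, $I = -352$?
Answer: $\frac{53}{1056} \approx 0.050189$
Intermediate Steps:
$L = \frac{7}{3}$ ($L = \frac{28}{12} = 28 \cdot \frac{1}{12} = \frac{7}{3} \approx 2.3333$)
$z{\left(E,d \right)} = \frac{7}{3} - E$
$\frac{z{\left(20,-12 \right)}}{I} = \frac{\frac{7}{3} - 20}{-352} = \left(\frac{7}{3} - 20\right) \left(- \frac{1}{352}\right) = \left(- \frac{53}{3}\right) \left(- \frac{1}{352}\right) = \frac{53}{1056}$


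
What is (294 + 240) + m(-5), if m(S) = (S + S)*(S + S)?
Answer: 634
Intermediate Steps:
m(S) = 4*S**2 (m(S) = (2*S)*(2*S) = 4*S**2)
(294 + 240) + m(-5) = (294 + 240) + 4*(-5)**2 = 534 + 4*25 = 534 + 100 = 634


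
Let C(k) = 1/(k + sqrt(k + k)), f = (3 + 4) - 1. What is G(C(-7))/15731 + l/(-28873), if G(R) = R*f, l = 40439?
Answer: -1908495473/1362603489 - 2*I*sqrt(14)/330351 ≈ -1.4006 - 2.2653e-5*I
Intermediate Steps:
f = 6 (f = 7 - 1 = 6)
C(k) = 1/(k + sqrt(2)*sqrt(k)) (C(k) = 1/(k + sqrt(2*k)) = 1/(k + sqrt(2)*sqrt(k)))
G(R) = 6*R (G(R) = R*6 = 6*R)
G(C(-7))/15731 + l/(-28873) = (6/(-7 + sqrt(2)*sqrt(-7)))/15731 + 40439/(-28873) = (6/(-7 + sqrt(2)*(I*sqrt(7))))*(1/15731) + 40439*(-1/28873) = (6/(-7 + I*sqrt(14)))*(1/15731) - 40439/28873 = 6/(15731*(-7 + I*sqrt(14))) - 40439/28873 = -40439/28873 + 6/(15731*(-7 + I*sqrt(14)))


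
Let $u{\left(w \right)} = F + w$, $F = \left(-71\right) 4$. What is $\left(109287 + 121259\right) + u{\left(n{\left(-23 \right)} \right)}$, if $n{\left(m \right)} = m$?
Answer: $230239$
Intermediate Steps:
$F = -284$
$u{\left(w \right)} = -284 + w$
$\left(109287 + 121259\right) + u{\left(n{\left(-23 \right)} \right)} = \left(109287 + 121259\right) - 307 = 230546 - 307 = 230239$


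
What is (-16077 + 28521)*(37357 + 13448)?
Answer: 632217420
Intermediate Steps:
(-16077 + 28521)*(37357 + 13448) = 12444*50805 = 632217420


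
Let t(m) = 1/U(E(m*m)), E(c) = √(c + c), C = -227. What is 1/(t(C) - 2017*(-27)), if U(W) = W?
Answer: 5612435622/305647631538497 - 227*√2/305647631538497 ≈ 1.8362e-5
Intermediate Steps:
E(c) = √2*√c (E(c) = √(2*c) = √2*√c)
t(m) = √2/(2*√(m²)) (t(m) = 1/(√2*√(m*m)) = 1/(√2*√(m²)) = √2/(2*√(m²)))
1/(t(C) - 2017*(-27)) = 1/(√2/(2*√((-227)²)) - 2017*(-27)) = 1/(√2/(2*√51529) + 54459) = 1/((½)*√2*(1/227) + 54459) = 1/(√2/454 + 54459) = 1/(54459 + √2/454)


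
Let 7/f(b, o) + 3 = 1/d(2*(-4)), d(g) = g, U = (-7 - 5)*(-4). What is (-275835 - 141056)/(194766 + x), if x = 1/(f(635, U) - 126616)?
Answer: -1319650117296/616523203271 ≈ -2.1405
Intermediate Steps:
U = 48 (U = -12*(-4) = 48)
f(b, o) = -56/25 (f(b, o) = 7/(-3 + 1/(2*(-4))) = 7/(-3 + 1/(-8)) = 7/(-3 - 1/8) = 7/(-25/8) = 7*(-8/25) = -56/25)
x = -25/3165456 (x = 1/(-56/25 - 126616) = 1/(-3165456/25) = -25/3165456 ≈ -7.8978e-6)
(-275835 - 141056)/(194766 + x) = (-275835 - 141056)/(194766 - 25/3165456) = -416891/616523203271/3165456 = -416891*3165456/616523203271 = -1319650117296/616523203271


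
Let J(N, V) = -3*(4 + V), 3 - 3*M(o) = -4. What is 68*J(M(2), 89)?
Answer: -18972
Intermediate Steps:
M(o) = 7/3 (M(o) = 1 - ⅓*(-4) = 1 + 4/3 = 7/3)
J(N, V) = -12 - 3*V
68*J(M(2), 89) = 68*(-12 - 3*89) = 68*(-12 - 267) = 68*(-279) = -18972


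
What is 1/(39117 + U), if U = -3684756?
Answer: -1/3645639 ≈ -2.7430e-7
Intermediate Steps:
1/(39117 + U) = 1/(39117 - 3684756) = 1/(-3645639) = -1/3645639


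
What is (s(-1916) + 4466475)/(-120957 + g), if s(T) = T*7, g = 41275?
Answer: -4453063/79682 ≈ -55.885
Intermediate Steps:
s(T) = 7*T
(s(-1916) + 4466475)/(-120957 + g) = (7*(-1916) + 4466475)/(-120957 + 41275) = (-13412 + 4466475)/(-79682) = 4453063*(-1/79682) = -4453063/79682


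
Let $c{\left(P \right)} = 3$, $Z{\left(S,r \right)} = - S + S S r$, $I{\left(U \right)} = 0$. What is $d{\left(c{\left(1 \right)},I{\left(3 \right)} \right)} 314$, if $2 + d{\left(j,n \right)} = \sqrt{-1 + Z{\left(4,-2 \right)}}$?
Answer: $-628 + 314 i \sqrt{37} \approx -628.0 + 1910.0 i$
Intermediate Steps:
$Z{\left(S,r \right)} = - S + r S^{2}$ ($Z{\left(S,r \right)} = - S + S^{2} r = - S + r S^{2}$)
$d{\left(j,n \right)} = -2 + i \sqrt{37}$ ($d{\left(j,n \right)} = -2 + \sqrt{-1 + 4 \left(-1 + 4 \left(-2\right)\right)} = -2 + \sqrt{-1 + 4 \left(-1 - 8\right)} = -2 + \sqrt{-1 + 4 \left(-9\right)} = -2 + \sqrt{-1 - 36} = -2 + \sqrt{-37} = -2 + i \sqrt{37}$)
$d{\left(c{\left(1 \right)},I{\left(3 \right)} \right)} 314 = \left(-2 + i \sqrt{37}\right) 314 = -628 + 314 i \sqrt{37}$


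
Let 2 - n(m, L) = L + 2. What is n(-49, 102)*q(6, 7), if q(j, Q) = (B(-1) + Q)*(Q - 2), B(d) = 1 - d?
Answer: -4590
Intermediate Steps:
q(j, Q) = (-2 + Q)*(2 + Q) (q(j, Q) = ((1 - 1*(-1)) + Q)*(Q - 2) = ((1 + 1) + Q)*(-2 + Q) = (2 + Q)*(-2 + Q) = (-2 + Q)*(2 + Q))
n(m, L) = -L (n(m, L) = 2 - (L + 2) = 2 - (2 + L) = 2 + (-2 - L) = -L)
n(-49, 102)*q(6, 7) = (-1*102)*(-4 + 7²) = -102*(-4 + 49) = -102*45 = -4590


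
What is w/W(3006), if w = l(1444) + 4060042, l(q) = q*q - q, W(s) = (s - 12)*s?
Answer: 3071867/4499982 ≈ 0.68264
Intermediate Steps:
W(s) = s*(-12 + s) (W(s) = (-12 + s)*s = s*(-12 + s))
l(q) = q² - q
w = 6143734 (w = 1444*(-1 + 1444) + 4060042 = 1444*1443 + 4060042 = 2083692 + 4060042 = 6143734)
w/W(3006) = 6143734/((3006*(-12 + 3006))) = 6143734/((3006*2994)) = 6143734/8999964 = 6143734*(1/8999964) = 3071867/4499982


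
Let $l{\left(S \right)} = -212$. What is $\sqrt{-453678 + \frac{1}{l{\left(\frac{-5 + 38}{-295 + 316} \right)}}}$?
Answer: $\frac{i \sqrt{5097526061}}{106} \approx 673.56 i$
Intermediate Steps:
$\sqrt{-453678 + \frac{1}{l{\left(\frac{-5 + 38}{-295 + 316} \right)}}} = \sqrt{-453678 + \frac{1}{-212}} = \sqrt{-453678 - \frac{1}{212}} = \sqrt{- \frac{96179737}{212}} = \frac{i \sqrt{5097526061}}{106}$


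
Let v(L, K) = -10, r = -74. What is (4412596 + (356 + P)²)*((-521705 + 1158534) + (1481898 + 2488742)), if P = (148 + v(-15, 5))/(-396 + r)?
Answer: 1154968396307806689/55225 ≈ 2.0914e+13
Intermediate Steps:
P = -69/235 (P = (148 - 10)/(-396 - 74) = 138/(-470) = 138*(-1/470) = -69/235 ≈ -0.29362)
(4412596 + (356 + P)²)*((-521705 + 1158534) + (1481898 + 2488742)) = (4412596 + (356 - 69/235)²)*((-521705 + 1158534) + (1481898 + 2488742)) = (4412596 + (83591/235)²)*(636829 + 3970640) = (4412596 + 6987455281/55225)*4607469 = (250673069381/55225)*4607469 = 1154968396307806689/55225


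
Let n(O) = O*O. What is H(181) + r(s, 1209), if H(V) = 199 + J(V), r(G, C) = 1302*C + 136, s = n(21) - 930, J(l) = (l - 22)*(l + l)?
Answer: 1632011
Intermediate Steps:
n(O) = O²
J(l) = 2*l*(-22 + l) (J(l) = (-22 + l)*(2*l) = 2*l*(-22 + l))
s = -489 (s = 21² - 930 = 441 - 930 = -489)
r(G, C) = 136 + 1302*C
H(V) = 199 + 2*V*(-22 + V)
H(181) + r(s, 1209) = (199 + 2*181*(-22 + 181)) + (136 + 1302*1209) = (199 + 2*181*159) + (136 + 1574118) = (199 + 57558) + 1574254 = 57757 + 1574254 = 1632011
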